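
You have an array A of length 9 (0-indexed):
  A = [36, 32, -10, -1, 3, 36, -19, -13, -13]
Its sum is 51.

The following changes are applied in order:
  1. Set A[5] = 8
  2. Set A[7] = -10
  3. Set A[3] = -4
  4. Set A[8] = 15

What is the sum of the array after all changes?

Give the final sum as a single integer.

Answer: 51

Derivation:
Initial sum: 51
Change 1: A[5] 36 -> 8, delta = -28, sum = 23
Change 2: A[7] -13 -> -10, delta = 3, sum = 26
Change 3: A[3] -1 -> -4, delta = -3, sum = 23
Change 4: A[8] -13 -> 15, delta = 28, sum = 51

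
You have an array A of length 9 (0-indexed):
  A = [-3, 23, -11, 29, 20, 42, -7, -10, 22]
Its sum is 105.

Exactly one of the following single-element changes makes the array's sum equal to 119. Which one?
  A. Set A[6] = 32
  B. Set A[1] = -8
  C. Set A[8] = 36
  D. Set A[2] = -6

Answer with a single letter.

Option A: A[6] -7->32, delta=39, new_sum=105+(39)=144
Option B: A[1] 23->-8, delta=-31, new_sum=105+(-31)=74
Option C: A[8] 22->36, delta=14, new_sum=105+(14)=119 <-- matches target
Option D: A[2] -11->-6, delta=5, new_sum=105+(5)=110

Answer: C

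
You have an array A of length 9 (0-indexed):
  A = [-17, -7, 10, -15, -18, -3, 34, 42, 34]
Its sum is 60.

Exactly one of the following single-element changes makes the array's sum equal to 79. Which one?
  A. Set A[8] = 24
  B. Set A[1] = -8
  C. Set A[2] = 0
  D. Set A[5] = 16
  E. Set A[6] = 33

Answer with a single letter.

Option A: A[8] 34->24, delta=-10, new_sum=60+(-10)=50
Option B: A[1] -7->-8, delta=-1, new_sum=60+(-1)=59
Option C: A[2] 10->0, delta=-10, new_sum=60+(-10)=50
Option D: A[5] -3->16, delta=19, new_sum=60+(19)=79 <-- matches target
Option E: A[6] 34->33, delta=-1, new_sum=60+(-1)=59

Answer: D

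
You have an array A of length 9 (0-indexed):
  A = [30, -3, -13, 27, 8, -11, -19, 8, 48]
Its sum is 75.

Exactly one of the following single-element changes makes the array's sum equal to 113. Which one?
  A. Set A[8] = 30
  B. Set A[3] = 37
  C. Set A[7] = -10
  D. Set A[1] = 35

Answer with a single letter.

Option A: A[8] 48->30, delta=-18, new_sum=75+(-18)=57
Option B: A[3] 27->37, delta=10, new_sum=75+(10)=85
Option C: A[7] 8->-10, delta=-18, new_sum=75+(-18)=57
Option D: A[1] -3->35, delta=38, new_sum=75+(38)=113 <-- matches target

Answer: D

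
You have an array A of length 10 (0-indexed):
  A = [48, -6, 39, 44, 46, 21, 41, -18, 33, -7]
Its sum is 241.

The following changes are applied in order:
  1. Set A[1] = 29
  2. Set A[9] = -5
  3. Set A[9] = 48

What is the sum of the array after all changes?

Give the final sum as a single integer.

Initial sum: 241
Change 1: A[1] -6 -> 29, delta = 35, sum = 276
Change 2: A[9] -7 -> -5, delta = 2, sum = 278
Change 3: A[9] -5 -> 48, delta = 53, sum = 331

Answer: 331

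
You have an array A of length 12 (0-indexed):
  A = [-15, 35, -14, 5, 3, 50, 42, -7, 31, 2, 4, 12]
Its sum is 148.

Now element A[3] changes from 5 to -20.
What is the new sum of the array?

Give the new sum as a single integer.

Answer: 123

Derivation:
Old value at index 3: 5
New value at index 3: -20
Delta = -20 - 5 = -25
New sum = old_sum + delta = 148 + (-25) = 123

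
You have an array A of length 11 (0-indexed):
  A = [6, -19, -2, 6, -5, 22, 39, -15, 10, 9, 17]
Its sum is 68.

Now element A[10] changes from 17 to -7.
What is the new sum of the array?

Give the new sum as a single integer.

Answer: 44

Derivation:
Old value at index 10: 17
New value at index 10: -7
Delta = -7 - 17 = -24
New sum = old_sum + delta = 68 + (-24) = 44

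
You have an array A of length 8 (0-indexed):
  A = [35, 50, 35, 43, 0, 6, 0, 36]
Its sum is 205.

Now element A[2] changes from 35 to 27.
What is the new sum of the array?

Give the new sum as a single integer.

Old value at index 2: 35
New value at index 2: 27
Delta = 27 - 35 = -8
New sum = old_sum + delta = 205 + (-8) = 197

Answer: 197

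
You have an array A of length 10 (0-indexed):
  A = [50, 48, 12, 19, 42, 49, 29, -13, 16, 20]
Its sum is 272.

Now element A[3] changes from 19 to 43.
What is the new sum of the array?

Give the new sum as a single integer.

Old value at index 3: 19
New value at index 3: 43
Delta = 43 - 19 = 24
New sum = old_sum + delta = 272 + (24) = 296

Answer: 296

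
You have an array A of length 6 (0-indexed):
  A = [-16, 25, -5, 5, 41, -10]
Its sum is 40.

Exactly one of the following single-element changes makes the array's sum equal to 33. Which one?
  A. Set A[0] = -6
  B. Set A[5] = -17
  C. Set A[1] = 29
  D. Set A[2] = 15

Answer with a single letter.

Answer: B

Derivation:
Option A: A[0] -16->-6, delta=10, new_sum=40+(10)=50
Option B: A[5] -10->-17, delta=-7, new_sum=40+(-7)=33 <-- matches target
Option C: A[1] 25->29, delta=4, new_sum=40+(4)=44
Option D: A[2] -5->15, delta=20, new_sum=40+(20)=60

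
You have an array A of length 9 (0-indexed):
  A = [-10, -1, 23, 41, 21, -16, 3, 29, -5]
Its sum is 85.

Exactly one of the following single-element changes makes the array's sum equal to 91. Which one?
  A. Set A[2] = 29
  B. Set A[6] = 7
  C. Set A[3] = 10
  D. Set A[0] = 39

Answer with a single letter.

Option A: A[2] 23->29, delta=6, new_sum=85+(6)=91 <-- matches target
Option B: A[6] 3->7, delta=4, new_sum=85+(4)=89
Option C: A[3] 41->10, delta=-31, new_sum=85+(-31)=54
Option D: A[0] -10->39, delta=49, new_sum=85+(49)=134

Answer: A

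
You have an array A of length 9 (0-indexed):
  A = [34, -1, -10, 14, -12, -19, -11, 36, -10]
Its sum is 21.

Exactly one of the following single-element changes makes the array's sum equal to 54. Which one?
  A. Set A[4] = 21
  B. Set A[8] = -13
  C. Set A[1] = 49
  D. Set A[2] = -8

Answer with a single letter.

Option A: A[4] -12->21, delta=33, new_sum=21+(33)=54 <-- matches target
Option B: A[8] -10->-13, delta=-3, new_sum=21+(-3)=18
Option C: A[1] -1->49, delta=50, new_sum=21+(50)=71
Option D: A[2] -10->-8, delta=2, new_sum=21+(2)=23

Answer: A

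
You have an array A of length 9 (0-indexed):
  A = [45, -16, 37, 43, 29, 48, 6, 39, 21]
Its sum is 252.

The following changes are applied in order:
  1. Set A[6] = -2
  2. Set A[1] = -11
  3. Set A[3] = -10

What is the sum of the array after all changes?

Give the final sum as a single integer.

Answer: 196

Derivation:
Initial sum: 252
Change 1: A[6] 6 -> -2, delta = -8, sum = 244
Change 2: A[1] -16 -> -11, delta = 5, sum = 249
Change 3: A[3] 43 -> -10, delta = -53, sum = 196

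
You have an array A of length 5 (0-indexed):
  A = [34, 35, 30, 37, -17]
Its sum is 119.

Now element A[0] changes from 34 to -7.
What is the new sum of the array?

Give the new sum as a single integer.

Old value at index 0: 34
New value at index 0: -7
Delta = -7 - 34 = -41
New sum = old_sum + delta = 119 + (-41) = 78

Answer: 78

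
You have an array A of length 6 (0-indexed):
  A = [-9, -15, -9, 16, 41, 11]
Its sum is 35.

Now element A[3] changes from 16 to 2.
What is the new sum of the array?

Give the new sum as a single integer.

Answer: 21

Derivation:
Old value at index 3: 16
New value at index 3: 2
Delta = 2 - 16 = -14
New sum = old_sum + delta = 35 + (-14) = 21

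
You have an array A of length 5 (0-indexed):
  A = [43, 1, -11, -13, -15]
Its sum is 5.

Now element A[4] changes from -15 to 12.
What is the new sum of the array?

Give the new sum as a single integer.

Answer: 32

Derivation:
Old value at index 4: -15
New value at index 4: 12
Delta = 12 - -15 = 27
New sum = old_sum + delta = 5 + (27) = 32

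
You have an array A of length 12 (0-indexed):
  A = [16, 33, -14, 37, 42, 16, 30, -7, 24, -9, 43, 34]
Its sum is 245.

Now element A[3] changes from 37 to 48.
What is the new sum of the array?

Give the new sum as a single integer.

Old value at index 3: 37
New value at index 3: 48
Delta = 48 - 37 = 11
New sum = old_sum + delta = 245 + (11) = 256

Answer: 256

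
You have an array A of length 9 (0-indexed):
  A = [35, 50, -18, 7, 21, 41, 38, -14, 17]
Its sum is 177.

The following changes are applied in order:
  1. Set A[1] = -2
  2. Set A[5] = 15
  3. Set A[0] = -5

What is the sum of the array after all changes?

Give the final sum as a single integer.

Initial sum: 177
Change 1: A[1] 50 -> -2, delta = -52, sum = 125
Change 2: A[5] 41 -> 15, delta = -26, sum = 99
Change 3: A[0] 35 -> -5, delta = -40, sum = 59

Answer: 59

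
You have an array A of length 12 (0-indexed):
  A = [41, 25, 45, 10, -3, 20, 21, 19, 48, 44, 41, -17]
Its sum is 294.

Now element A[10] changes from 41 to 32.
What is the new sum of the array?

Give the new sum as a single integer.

Answer: 285

Derivation:
Old value at index 10: 41
New value at index 10: 32
Delta = 32 - 41 = -9
New sum = old_sum + delta = 294 + (-9) = 285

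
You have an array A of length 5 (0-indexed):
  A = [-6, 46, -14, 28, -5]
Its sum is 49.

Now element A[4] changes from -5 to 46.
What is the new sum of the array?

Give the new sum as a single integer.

Answer: 100

Derivation:
Old value at index 4: -5
New value at index 4: 46
Delta = 46 - -5 = 51
New sum = old_sum + delta = 49 + (51) = 100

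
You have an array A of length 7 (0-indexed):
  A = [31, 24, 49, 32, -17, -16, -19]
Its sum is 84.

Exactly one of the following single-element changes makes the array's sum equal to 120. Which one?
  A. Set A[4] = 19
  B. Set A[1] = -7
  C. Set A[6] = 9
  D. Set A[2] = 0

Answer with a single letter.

Answer: A

Derivation:
Option A: A[4] -17->19, delta=36, new_sum=84+(36)=120 <-- matches target
Option B: A[1] 24->-7, delta=-31, new_sum=84+(-31)=53
Option C: A[6] -19->9, delta=28, new_sum=84+(28)=112
Option D: A[2] 49->0, delta=-49, new_sum=84+(-49)=35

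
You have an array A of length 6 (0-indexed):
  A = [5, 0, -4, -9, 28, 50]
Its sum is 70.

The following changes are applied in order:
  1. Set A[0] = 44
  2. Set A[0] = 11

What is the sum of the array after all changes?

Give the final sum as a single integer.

Answer: 76

Derivation:
Initial sum: 70
Change 1: A[0] 5 -> 44, delta = 39, sum = 109
Change 2: A[0] 44 -> 11, delta = -33, sum = 76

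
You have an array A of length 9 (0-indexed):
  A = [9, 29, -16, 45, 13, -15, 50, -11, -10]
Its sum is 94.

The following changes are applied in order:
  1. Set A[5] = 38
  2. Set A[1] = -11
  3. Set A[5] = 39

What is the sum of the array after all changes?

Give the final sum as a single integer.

Initial sum: 94
Change 1: A[5] -15 -> 38, delta = 53, sum = 147
Change 2: A[1] 29 -> -11, delta = -40, sum = 107
Change 3: A[5] 38 -> 39, delta = 1, sum = 108

Answer: 108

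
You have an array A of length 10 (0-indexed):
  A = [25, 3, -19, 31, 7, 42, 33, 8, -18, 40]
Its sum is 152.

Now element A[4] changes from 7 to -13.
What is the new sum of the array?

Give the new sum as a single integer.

Old value at index 4: 7
New value at index 4: -13
Delta = -13 - 7 = -20
New sum = old_sum + delta = 152 + (-20) = 132

Answer: 132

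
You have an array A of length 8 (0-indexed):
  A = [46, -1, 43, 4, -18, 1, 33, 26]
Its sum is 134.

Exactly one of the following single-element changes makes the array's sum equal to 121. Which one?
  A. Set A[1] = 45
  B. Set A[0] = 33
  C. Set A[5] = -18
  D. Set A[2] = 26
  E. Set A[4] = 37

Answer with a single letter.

Option A: A[1] -1->45, delta=46, new_sum=134+(46)=180
Option B: A[0] 46->33, delta=-13, new_sum=134+(-13)=121 <-- matches target
Option C: A[5] 1->-18, delta=-19, new_sum=134+(-19)=115
Option D: A[2] 43->26, delta=-17, new_sum=134+(-17)=117
Option E: A[4] -18->37, delta=55, new_sum=134+(55)=189

Answer: B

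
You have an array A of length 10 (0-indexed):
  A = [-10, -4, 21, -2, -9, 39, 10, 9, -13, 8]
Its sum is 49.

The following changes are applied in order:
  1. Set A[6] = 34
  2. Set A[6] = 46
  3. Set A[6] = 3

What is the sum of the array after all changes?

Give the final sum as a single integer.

Initial sum: 49
Change 1: A[6] 10 -> 34, delta = 24, sum = 73
Change 2: A[6] 34 -> 46, delta = 12, sum = 85
Change 3: A[6] 46 -> 3, delta = -43, sum = 42

Answer: 42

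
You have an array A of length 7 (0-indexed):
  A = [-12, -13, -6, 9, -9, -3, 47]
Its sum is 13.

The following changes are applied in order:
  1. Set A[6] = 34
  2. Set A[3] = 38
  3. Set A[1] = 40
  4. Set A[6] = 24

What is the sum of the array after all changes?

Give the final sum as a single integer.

Answer: 72

Derivation:
Initial sum: 13
Change 1: A[6] 47 -> 34, delta = -13, sum = 0
Change 2: A[3] 9 -> 38, delta = 29, sum = 29
Change 3: A[1] -13 -> 40, delta = 53, sum = 82
Change 4: A[6] 34 -> 24, delta = -10, sum = 72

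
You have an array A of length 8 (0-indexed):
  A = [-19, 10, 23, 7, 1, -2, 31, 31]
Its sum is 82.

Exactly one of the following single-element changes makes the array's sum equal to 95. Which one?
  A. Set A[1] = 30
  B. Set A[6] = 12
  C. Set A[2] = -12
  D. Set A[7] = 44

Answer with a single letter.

Option A: A[1] 10->30, delta=20, new_sum=82+(20)=102
Option B: A[6] 31->12, delta=-19, new_sum=82+(-19)=63
Option C: A[2] 23->-12, delta=-35, new_sum=82+(-35)=47
Option D: A[7] 31->44, delta=13, new_sum=82+(13)=95 <-- matches target

Answer: D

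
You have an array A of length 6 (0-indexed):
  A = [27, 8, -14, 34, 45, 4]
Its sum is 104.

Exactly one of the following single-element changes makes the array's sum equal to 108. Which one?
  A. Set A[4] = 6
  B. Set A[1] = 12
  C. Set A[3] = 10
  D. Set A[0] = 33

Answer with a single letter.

Answer: B

Derivation:
Option A: A[4] 45->6, delta=-39, new_sum=104+(-39)=65
Option B: A[1] 8->12, delta=4, new_sum=104+(4)=108 <-- matches target
Option C: A[3] 34->10, delta=-24, new_sum=104+(-24)=80
Option D: A[0] 27->33, delta=6, new_sum=104+(6)=110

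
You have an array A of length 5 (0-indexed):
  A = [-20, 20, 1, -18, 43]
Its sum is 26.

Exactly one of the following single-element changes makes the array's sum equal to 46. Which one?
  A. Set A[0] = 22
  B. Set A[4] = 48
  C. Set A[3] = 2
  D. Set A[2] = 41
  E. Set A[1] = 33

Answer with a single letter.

Answer: C

Derivation:
Option A: A[0] -20->22, delta=42, new_sum=26+(42)=68
Option B: A[4] 43->48, delta=5, new_sum=26+(5)=31
Option C: A[3] -18->2, delta=20, new_sum=26+(20)=46 <-- matches target
Option D: A[2] 1->41, delta=40, new_sum=26+(40)=66
Option E: A[1] 20->33, delta=13, new_sum=26+(13)=39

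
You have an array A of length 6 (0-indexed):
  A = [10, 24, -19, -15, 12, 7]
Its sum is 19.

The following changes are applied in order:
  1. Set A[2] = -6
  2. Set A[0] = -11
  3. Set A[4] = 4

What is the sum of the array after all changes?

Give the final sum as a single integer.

Initial sum: 19
Change 1: A[2] -19 -> -6, delta = 13, sum = 32
Change 2: A[0] 10 -> -11, delta = -21, sum = 11
Change 3: A[4] 12 -> 4, delta = -8, sum = 3

Answer: 3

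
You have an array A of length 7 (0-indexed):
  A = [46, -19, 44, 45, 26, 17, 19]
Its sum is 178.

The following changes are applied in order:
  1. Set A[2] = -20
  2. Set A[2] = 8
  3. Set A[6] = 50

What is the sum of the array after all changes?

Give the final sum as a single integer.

Initial sum: 178
Change 1: A[2] 44 -> -20, delta = -64, sum = 114
Change 2: A[2] -20 -> 8, delta = 28, sum = 142
Change 3: A[6] 19 -> 50, delta = 31, sum = 173

Answer: 173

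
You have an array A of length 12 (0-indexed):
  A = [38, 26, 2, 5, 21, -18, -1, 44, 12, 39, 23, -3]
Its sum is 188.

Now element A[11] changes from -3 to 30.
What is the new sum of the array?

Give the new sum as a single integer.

Answer: 221

Derivation:
Old value at index 11: -3
New value at index 11: 30
Delta = 30 - -3 = 33
New sum = old_sum + delta = 188 + (33) = 221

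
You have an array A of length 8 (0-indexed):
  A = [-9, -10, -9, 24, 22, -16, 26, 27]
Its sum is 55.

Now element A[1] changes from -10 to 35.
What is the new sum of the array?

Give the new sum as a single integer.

Old value at index 1: -10
New value at index 1: 35
Delta = 35 - -10 = 45
New sum = old_sum + delta = 55 + (45) = 100

Answer: 100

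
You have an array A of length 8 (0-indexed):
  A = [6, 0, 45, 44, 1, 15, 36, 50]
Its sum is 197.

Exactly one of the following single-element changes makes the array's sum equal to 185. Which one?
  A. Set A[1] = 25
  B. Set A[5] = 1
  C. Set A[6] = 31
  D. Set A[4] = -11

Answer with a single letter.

Answer: D

Derivation:
Option A: A[1] 0->25, delta=25, new_sum=197+(25)=222
Option B: A[5] 15->1, delta=-14, new_sum=197+(-14)=183
Option C: A[6] 36->31, delta=-5, new_sum=197+(-5)=192
Option D: A[4] 1->-11, delta=-12, new_sum=197+(-12)=185 <-- matches target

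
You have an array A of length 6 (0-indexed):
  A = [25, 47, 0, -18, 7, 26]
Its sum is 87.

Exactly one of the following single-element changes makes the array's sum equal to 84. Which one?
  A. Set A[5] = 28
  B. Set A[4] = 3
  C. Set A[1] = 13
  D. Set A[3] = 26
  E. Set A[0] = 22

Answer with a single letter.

Option A: A[5] 26->28, delta=2, new_sum=87+(2)=89
Option B: A[4] 7->3, delta=-4, new_sum=87+(-4)=83
Option C: A[1] 47->13, delta=-34, new_sum=87+(-34)=53
Option D: A[3] -18->26, delta=44, new_sum=87+(44)=131
Option E: A[0] 25->22, delta=-3, new_sum=87+(-3)=84 <-- matches target

Answer: E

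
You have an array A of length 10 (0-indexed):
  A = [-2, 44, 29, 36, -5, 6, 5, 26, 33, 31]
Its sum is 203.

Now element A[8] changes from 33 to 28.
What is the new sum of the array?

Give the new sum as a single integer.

Old value at index 8: 33
New value at index 8: 28
Delta = 28 - 33 = -5
New sum = old_sum + delta = 203 + (-5) = 198

Answer: 198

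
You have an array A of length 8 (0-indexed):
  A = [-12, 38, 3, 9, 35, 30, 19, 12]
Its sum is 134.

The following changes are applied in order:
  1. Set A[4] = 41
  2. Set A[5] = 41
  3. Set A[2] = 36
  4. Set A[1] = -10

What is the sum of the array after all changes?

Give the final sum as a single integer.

Initial sum: 134
Change 1: A[4] 35 -> 41, delta = 6, sum = 140
Change 2: A[5] 30 -> 41, delta = 11, sum = 151
Change 3: A[2] 3 -> 36, delta = 33, sum = 184
Change 4: A[1] 38 -> -10, delta = -48, sum = 136

Answer: 136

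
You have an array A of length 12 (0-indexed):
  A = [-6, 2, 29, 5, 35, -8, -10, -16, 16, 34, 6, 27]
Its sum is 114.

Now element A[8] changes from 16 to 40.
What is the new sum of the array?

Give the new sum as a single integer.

Old value at index 8: 16
New value at index 8: 40
Delta = 40 - 16 = 24
New sum = old_sum + delta = 114 + (24) = 138

Answer: 138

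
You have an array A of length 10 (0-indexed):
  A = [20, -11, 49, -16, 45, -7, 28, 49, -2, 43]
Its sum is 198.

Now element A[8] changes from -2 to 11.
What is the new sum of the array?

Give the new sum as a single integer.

Answer: 211

Derivation:
Old value at index 8: -2
New value at index 8: 11
Delta = 11 - -2 = 13
New sum = old_sum + delta = 198 + (13) = 211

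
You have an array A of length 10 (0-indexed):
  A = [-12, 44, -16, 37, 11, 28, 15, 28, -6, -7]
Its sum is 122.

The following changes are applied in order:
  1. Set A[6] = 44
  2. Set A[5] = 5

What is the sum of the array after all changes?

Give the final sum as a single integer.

Initial sum: 122
Change 1: A[6] 15 -> 44, delta = 29, sum = 151
Change 2: A[5] 28 -> 5, delta = -23, sum = 128

Answer: 128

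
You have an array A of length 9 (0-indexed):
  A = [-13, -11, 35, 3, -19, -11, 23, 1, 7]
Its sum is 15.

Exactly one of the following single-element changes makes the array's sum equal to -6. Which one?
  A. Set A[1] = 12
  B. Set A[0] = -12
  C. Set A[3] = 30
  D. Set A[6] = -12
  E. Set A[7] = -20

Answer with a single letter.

Option A: A[1] -11->12, delta=23, new_sum=15+(23)=38
Option B: A[0] -13->-12, delta=1, new_sum=15+(1)=16
Option C: A[3] 3->30, delta=27, new_sum=15+(27)=42
Option D: A[6] 23->-12, delta=-35, new_sum=15+(-35)=-20
Option E: A[7] 1->-20, delta=-21, new_sum=15+(-21)=-6 <-- matches target

Answer: E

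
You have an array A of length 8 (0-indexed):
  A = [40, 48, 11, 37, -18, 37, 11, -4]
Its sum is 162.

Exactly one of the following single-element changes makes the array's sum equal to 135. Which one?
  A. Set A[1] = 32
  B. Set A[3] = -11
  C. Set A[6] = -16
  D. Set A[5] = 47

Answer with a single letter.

Answer: C

Derivation:
Option A: A[1] 48->32, delta=-16, new_sum=162+(-16)=146
Option B: A[3] 37->-11, delta=-48, new_sum=162+(-48)=114
Option C: A[6] 11->-16, delta=-27, new_sum=162+(-27)=135 <-- matches target
Option D: A[5] 37->47, delta=10, new_sum=162+(10)=172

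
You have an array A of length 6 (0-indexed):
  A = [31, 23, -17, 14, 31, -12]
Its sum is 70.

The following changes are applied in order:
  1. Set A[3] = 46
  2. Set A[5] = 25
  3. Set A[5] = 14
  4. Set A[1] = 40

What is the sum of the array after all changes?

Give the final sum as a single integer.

Answer: 145

Derivation:
Initial sum: 70
Change 1: A[3] 14 -> 46, delta = 32, sum = 102
Change 2: A[5] -12 -> 25, delta = 37, sum = 139
Change 3: A[5] 25 -> 14, delta = -11, sum = 128
Change 4: A[1] 23 -> 40, delta = 17, sum = 145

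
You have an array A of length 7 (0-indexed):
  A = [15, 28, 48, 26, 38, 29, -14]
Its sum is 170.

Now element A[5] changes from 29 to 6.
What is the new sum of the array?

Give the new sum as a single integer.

Old value at index 5: 29
New value at index 5: 6
Delta = 6 - 29 = -23
New sum = old_sum + delta = 170 + (-23) = 147

Answer: 147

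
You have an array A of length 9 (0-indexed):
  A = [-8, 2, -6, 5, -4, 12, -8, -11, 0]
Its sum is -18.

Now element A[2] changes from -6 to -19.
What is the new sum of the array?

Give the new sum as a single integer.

Old value at index 2: -6
New value at index 2: -19
Delta = -19 - -6 = -13
New sum = old_sum + delta = -18 + (-13) = -31

Answer: -31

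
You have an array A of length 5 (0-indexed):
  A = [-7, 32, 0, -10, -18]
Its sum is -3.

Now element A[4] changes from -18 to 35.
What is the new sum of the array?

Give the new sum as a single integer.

Old value at index 4: -18
New value at index 4: 35
Delta = 35 - -18 = 53
New sum = old_sum + delta = -3 + (53) = 50

Answer: 50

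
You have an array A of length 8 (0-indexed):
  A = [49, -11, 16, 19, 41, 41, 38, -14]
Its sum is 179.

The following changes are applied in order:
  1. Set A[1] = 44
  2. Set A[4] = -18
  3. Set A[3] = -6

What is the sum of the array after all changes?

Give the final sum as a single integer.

Answer: 150

Derivation:
Initial sum: 179
Change 1: A[1] -11 -> 44, delta = 55, sum = 234
Change 2: A[4] 41 -> -18, delta = -59, sum = 175
Change 3: A[3] 19 -> -6, delta = -25, sum = 150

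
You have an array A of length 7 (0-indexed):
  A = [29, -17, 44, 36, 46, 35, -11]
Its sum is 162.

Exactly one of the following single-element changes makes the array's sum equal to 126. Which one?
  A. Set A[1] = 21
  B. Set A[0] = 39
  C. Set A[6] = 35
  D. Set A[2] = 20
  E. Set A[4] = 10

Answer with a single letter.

Answer: E

Derivation:
Option A: A[1] -17->21, delta=38, new_sum=162+(38)=200
Option B: A[0] 29->39, delta=10, new_sum=162+(10)=172
Option C: A[6] -11->35, delta=46, new_sum=162+(46)=208
Option D: A[2] 44->20, delta=-24, new_sum=162+(-24)=138
Option E: A[4] 46->10, delta=-36, new_sum=162+(-36)=126 <-- matches target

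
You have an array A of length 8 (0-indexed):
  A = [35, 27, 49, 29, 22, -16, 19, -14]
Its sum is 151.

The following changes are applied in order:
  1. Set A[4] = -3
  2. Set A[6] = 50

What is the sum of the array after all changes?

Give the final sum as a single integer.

Initial sum: 151
Change 1: A[4] 22 -> -3, delta = -25, sum = 126
Change 2: A[6] 19 -> 50, delta = 31, sum = 157

Answer: 157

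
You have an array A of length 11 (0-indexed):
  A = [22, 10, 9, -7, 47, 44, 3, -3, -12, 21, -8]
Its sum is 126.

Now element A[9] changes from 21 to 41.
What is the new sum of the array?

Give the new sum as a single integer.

Answer: 146

Derivation:
Old value at index 9: 21
New value at index 9: 41
Delta = 41 - 21 = 20
New sum = old_sum + delta = 126 + (20) = 146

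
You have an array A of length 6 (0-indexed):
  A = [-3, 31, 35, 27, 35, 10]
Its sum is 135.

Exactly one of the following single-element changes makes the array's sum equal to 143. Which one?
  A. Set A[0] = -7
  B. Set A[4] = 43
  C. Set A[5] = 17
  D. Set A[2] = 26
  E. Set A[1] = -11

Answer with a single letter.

Option A: A[0] -3->-7, delta=-4, new_sum=135+(-4)=131
Option B: A[4] 35->43, delta=8, new_sum=135+(8)=143 <-- matches target
Option C: A[5] 10->17, delta=7, new_sum=135+(7)=142
Option D: A[2] 35->26, delta=-9, new_sum=135+(-9)=126
Option E: A[1] 31->-11, delta=-42, new_sum=135+(-42)=93

Answer: B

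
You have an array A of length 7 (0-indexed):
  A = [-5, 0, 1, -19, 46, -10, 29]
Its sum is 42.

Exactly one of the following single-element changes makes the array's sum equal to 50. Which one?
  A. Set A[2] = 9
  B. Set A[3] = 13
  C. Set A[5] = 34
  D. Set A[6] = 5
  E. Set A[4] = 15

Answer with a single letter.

Option A: A[2] 1->9, delta=8, new_sum=42+(8)=50 <-- matches target
Option B: A[3] -19->13, delta=32, new_sum=42+(32)=74
Option C: A[5] -10->34, delta=44, new_sum=42+(44)=86
Option D: A[6] 29->5, delta=-24, new_sum=42+(-24)=18
Option E: A[4] 46->15, delta=-31, new_sum=42+(-31)=11

Answer: A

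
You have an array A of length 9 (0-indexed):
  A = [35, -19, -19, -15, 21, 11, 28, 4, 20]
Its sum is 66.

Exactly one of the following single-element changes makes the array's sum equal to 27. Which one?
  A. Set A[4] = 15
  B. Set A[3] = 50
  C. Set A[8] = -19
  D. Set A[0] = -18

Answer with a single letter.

Option A: A[4] 21->15, delta=-6, new_sum=66+(-6)=60
Option B: A[3] -15->50, delta=65, new_sum=66+(65)=131
Option C: A[8] 20->-19, delta=-39, new_sum=66+(-39)=27 <-- matches target
Option D: A[0] 35->-18, delta=-53, new_sum=66+(-53)=13

Answer: C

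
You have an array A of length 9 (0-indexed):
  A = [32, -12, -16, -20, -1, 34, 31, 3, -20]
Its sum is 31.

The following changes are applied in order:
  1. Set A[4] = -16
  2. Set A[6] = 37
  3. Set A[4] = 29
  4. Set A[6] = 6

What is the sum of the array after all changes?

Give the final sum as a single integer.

Initial sum: 31
Change 1: A[4] -1 -> -16, delta = -15, sum = 16
Change 2: A[6] 31 -> 37, delta = 6, sum = 22
Change 3: A[4] -16 -> 29, delta = 45, sum = 67
Change 4: A[6] 37 -> 6, delta = -31, sum = 36

Answer: 36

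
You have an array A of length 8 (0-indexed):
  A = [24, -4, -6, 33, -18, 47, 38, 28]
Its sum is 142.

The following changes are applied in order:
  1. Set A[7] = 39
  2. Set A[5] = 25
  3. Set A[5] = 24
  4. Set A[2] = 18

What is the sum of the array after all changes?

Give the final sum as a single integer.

Initial sum: 142
Change 1: A[7] 28 -> 39, delta = 11, sum = 153
Change 2: A[5] 47 -> 25, delta = -22, sum = 131
Change 3: A[5] 25 -> 24, delta = -1, sum = 130
Change 4: A[2] -6 -> 18, delta = 24, sum = 154

Answer: 154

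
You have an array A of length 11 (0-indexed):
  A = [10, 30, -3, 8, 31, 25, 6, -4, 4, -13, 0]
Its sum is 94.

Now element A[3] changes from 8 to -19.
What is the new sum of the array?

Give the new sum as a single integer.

Old value at index 3: 8
New value at index 3: -19
Delta = -19 - 8 = -27
New sum = old_sum + delta = 94 + (-27) = 67

Answer: 67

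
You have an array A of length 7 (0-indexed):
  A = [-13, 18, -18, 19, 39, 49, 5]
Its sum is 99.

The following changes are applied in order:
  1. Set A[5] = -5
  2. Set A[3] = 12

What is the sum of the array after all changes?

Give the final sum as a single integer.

Answer: 38

Derivation:
Initial sum: 99
Change 1: A[5] 49 -> -5, delta = -54, sum = 45
Change 2: A[3] 19 -> 12, delta = -7, sum = 38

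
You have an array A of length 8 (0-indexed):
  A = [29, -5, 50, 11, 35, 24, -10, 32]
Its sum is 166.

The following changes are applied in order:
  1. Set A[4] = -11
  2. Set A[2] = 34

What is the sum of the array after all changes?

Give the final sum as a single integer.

Initial sum: 166
Change 1: A[4] 35 -> -11, delta = -46, sum = 120
Change 2: A[2] 50 -> 34, delta = -16, sum = 104

Answer: 104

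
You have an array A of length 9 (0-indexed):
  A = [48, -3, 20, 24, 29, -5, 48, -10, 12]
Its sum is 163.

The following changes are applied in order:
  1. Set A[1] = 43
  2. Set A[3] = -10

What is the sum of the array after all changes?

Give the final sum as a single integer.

Initial sum: 163
Change 1: A[1] -3 -> 43, delta = 46, sum = 209
Change 2: A[3] 24 -> -10, delta = -34, sum = 175

Answer: 175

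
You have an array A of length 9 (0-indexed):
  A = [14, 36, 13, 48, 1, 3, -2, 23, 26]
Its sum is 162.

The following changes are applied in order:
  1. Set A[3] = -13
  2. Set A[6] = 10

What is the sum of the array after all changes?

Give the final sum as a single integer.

Answer: 113

Derivation:
Initial sum: 162
Change 1: A[3] 48 -> -13, delta = -61, sum = 101
Change 2: A[6] -2 -> 10, delta = 12, sum = 113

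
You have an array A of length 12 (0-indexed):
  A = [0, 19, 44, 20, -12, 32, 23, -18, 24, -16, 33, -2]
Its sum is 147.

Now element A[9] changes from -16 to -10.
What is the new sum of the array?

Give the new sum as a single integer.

Answer: 153

Derivation:
Old value at index 9: -16
New value at index 9: -10
Delta = -10 - -16 = 6
New sum = old_sum + delta = 147 + (6) = 153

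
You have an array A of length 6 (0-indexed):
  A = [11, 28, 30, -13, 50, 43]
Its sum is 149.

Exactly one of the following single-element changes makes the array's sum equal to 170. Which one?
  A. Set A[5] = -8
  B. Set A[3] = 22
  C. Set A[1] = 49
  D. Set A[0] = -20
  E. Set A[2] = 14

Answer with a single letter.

Option A: A[5] 43->-8, delta=-51, new_sum=149+(-51)=98
Option B: A[3] -13->22, delta=35, new_sum=149+(35)=184
Option C: A[1] 28->49, delta=21, new_sum=149+(21)=170 <-- matches target
Option D: A[0] 11->-20, delta=-31, new_sum=149+(-31)=118
Option E: A[2] 30->14, delta=-16, new_sum=149+(-16)=133

Answer: C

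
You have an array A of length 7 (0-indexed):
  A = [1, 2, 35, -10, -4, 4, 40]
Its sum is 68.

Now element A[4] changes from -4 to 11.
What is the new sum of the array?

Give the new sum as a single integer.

Answer: 83

Derivation:
Old value at index 4: -4
New value at index 4: 11
Delta = 11 - -4 = 15
New sum = old_sum + delta = 68 + (15) = 83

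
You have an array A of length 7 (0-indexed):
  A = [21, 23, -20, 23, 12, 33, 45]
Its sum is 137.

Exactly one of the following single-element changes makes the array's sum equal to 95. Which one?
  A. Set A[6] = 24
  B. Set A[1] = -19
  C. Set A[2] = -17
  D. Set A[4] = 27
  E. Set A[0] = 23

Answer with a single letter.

Answer: B

Derivation:
Option A: A[6] 45->24, delta=-21, new_sum=137+(-21)=116
Option B: A[1] 23->-19, delta=-42, new_sum=137+(-42)=95 <-- matches target
Option C: A[2] -20->-17, delta=3, new_sum=137+(3)=140
Option D: A[4] 12->27, delta=15, new_sum=137+(15)=152
Option E: A[0] 21->23, delta=2, new_sum=137+(2)=139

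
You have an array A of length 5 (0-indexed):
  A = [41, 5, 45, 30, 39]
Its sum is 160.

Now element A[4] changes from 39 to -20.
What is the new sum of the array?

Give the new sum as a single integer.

Answer: 101

Derivation:
Old value at index 4: 39
New value at index 4: -20
Delta = -20 - 39 = -59
New sum = old_sum + delta = 160 + (-59) = 101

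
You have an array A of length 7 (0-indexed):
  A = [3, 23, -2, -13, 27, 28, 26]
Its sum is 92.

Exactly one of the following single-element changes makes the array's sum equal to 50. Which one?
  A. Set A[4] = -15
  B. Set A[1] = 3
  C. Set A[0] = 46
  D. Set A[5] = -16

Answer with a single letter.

Option A: A[4] 27->-15, delta=-42, new_sum=92+(-42)=50 <-- matches target
Option B: A[1] 23->3, delta=-20, new_sum=92+(-20)=72
Option C: A[0] 3->46, delta=43, new_sum=92+(43)=135
Option D: A[5] 28->-16, delta=-44, new_sum=92+(-44)=48

Answer: A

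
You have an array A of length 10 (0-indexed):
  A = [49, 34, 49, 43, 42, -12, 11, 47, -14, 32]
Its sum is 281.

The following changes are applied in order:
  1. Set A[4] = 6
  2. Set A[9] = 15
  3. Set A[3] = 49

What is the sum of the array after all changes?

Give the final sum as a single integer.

Initial sum: 281
Change 1: A[4] 42 -> 6, delta = -36, sum = 245
Change 2: A[9] 32 -> 15, delta = -17, sum = 228
Change 3: A[3] 43 -> 49, delta = 6, sum = 234

Answer: 234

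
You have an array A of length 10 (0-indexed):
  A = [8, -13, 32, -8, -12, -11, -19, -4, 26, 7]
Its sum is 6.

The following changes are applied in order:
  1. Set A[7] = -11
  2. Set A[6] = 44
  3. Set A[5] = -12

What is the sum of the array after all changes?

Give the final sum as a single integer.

Initial sum: 6
Change 1: A[7] -4 -> -11, delta = -7, sum = -1
Change 2: A[6] -19 -> 44, delta = 63, sum = 62
Change 3: A[5] -11 -> -12, delta = -1, sum = 61

Answer: 61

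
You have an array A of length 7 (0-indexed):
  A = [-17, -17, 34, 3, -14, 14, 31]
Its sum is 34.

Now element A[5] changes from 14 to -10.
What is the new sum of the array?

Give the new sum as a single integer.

Old value at index 5: 14
New value at index 5: -10
Delta = -10 - 14 = -24
New sum = old_sum + delta = 34 + (-24) = 10

Answer: 10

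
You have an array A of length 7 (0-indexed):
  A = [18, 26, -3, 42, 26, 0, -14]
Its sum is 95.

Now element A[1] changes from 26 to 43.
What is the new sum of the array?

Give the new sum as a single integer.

Old value at index 1: 26
New value at index 1: 43
Delta = 43 - 26 = 17
New sum = old_sum + delta = 95 + (17) = 112

Answer: 112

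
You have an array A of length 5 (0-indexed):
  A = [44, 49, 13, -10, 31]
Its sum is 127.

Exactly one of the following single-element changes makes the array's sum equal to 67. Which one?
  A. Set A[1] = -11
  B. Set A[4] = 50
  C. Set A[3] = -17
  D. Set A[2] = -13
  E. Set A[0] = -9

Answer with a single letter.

Answer: A

Derivation:
Option A: A[1] 49->-11, delta=-60, new_sum=127+(-60)=67 <-- matches target
Option B: A[4] 31->50, delta=19, new_sum=127+(19)=146
Option C: A[3] -10->-17, delta=-7, new_sum=127+(-7)=120
Option D: A[2] 13->-13, delta=-26, new_sum=127+(-26)=101
Option E: A[0] 44->-9, delta=-53, new_sum=127+(-53)=74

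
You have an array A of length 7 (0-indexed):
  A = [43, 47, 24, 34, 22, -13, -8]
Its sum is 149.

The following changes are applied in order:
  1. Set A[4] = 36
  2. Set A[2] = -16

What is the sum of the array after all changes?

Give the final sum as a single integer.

Answer: 123

Derivation:
Initial sum: 149
Change 1: A[4] 22 -> 36, delta = 14, sum = 163
Change 2: A[2] 24 -> -16, delta = -40, sum = 123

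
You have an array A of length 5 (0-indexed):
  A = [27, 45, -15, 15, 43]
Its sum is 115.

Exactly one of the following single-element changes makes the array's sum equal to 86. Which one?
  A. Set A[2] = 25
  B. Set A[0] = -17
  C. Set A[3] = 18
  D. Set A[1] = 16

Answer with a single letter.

Option A: A[2] -15->25, delta=40, new_sum=115+(40)=155
Option B: A[0] 27->-17, delta=-44, new_sum=115+(-44)=71
Option C: A[3] 15->18, delta=3, new_sum=115+(3)=118
Option D: A[1] 45->16, delta=-29, new_sum=115+(-29)=86 <-- matches target

Answer: D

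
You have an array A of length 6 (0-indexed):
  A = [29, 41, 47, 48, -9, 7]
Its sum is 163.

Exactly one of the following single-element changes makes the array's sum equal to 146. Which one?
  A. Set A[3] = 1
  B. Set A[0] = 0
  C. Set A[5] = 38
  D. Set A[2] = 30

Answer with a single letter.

Answer: D

Derivation:
Option A: A[3] 48->1, delta=-47, new_sum=163+(-47)=116
Option B: A[0] 29->0, delta=-29, new_sum=163+(-29)=134
Option C: A[5] 7->38, delta=31, new_sum=163+(31)=194
Option D: A[2] 47->30, delta=-17, new_sum=163+(-17)=146 <-- matches target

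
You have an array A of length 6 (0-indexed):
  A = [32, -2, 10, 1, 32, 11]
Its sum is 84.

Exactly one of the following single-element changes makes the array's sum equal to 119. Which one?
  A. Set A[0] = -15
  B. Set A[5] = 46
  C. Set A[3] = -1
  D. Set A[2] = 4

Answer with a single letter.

Option A: A[0] 32->-15, delta=-47, new_sum=84+(-47)=37
Option B: A[5] 11->46, delta=35, new_sum=84+(35)=119 <-- matches target
Option C: A[3] 1->-1, delta=-2, new_sum=84+(-2)=82
Option D: A[2] 10->4, delta=-6, new_sum=84+(-6)=78

Answer: B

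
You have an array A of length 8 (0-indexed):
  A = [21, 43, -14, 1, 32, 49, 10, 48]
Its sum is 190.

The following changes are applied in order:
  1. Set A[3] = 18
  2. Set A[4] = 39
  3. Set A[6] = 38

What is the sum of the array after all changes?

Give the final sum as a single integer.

Initial sum: 190
Change 1: A[3] 1 -> 18, delta = 17, sum = 207
Change 2: A[4] 32 -> 39, delta = 7, sum = 214
Change 3: A[6] 10 -> 38, delta = 28, sum = 242

Answer: 242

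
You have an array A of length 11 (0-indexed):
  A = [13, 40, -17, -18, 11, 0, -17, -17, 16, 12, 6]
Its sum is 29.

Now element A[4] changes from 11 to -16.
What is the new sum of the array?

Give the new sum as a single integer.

Old value at index 4: 11
New value at index 4: -16
Delta = -16 - 11 = -27
New sum = old_sum + delta = 29 + (-27) = 2

Answer: 2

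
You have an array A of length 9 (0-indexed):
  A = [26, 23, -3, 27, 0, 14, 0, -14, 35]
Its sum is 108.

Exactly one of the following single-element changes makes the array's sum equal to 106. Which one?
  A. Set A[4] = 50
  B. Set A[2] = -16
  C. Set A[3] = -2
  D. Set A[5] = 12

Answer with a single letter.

Answer: D

Derivation:
Option A: A[4] 0->50, delta=50, new_sum=108+(50)=158
Option B: A[2] -3->-16, delta=-13, new_sum=108+(-13)=95
Option C: A[3] 27->-2, delta=-29, new_sum=108+(-29)=79
Option D: A[5] 14->12, delta=-2, new_sum=108+(-2)=106 <-- matches target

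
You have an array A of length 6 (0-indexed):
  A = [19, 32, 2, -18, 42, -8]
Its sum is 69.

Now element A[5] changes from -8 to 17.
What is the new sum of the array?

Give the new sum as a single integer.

Answer: 94

Derivation:
Old value at index 5: -8
New value at index 5: 17
Delta = 17 - -8 = 25
New sum = old_sum + delta = 69 + (25) = 94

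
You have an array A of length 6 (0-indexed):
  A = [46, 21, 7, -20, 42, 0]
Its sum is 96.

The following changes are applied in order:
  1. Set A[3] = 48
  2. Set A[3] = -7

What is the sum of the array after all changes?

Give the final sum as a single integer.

Answer: 109

Derivation:
Initial sum: 96
Change 1: A[3] -20 -> 48, delta = 68, sum = 164
Change 2: A[3] 48 -> -7, delta = -55, sum = 109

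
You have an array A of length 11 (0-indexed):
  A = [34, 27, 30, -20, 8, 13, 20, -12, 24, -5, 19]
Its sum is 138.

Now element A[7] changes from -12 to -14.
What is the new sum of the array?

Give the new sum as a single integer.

Answer: 136

Derivation:
Old value at index 7: -12
New value at index 7: -14
Delta = -14 - -12 = -2
New sum = old_sum + delta = 138 + (-2) = 136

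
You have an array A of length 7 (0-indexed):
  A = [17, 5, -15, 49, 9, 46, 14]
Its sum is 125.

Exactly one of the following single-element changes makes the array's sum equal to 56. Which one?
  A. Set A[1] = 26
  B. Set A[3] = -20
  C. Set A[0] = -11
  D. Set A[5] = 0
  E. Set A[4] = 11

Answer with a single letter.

Answer: B

Derivation:
Option A: A[1] 5->26, delta=21, new_sum=125+(21)=146
Option B: A[3] 49->-20, delta=-69, new_sum=125+(-69)=56 <-- matches target
Option C: A[0] 17->-11, delta=-28, new_sum=125+(-28)=97
Option D: A[5] 46->0, delta=-46, new_sum=125+(-46)=79
Option E: A[4] 9->11, delta=2, new_sum=125+(2)=127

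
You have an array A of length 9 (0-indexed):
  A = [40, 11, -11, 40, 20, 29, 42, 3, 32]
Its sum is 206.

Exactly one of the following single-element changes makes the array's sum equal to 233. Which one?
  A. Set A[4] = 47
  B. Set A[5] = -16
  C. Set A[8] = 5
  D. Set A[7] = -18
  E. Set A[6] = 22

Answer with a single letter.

Answer: A

Derivation:
Option A: A[4] 20->47, delta=27, new_sum=206+(27)=233 <-- matches target
Option B: A[5] 29->-16, delta=-45, new_sum=206+(-45)=161
Option C: A[8] 32->5, delta=-27, new_sum=206+(-27)=179
Option D: A[7] 3->-18, delta=-21, new_sum=206+(-21)=185
Option E: A[6] 42->22, delta=-20, new_sum=206+(-20)=186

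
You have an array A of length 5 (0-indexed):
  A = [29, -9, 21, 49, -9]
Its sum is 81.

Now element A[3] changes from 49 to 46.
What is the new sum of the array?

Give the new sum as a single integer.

Old value at index 3: 49
New value at index 3: 46
Delta = 46 - 49 = -3
New sum = old_sum + delta = 81 + (-3) = 78

Answer: 78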